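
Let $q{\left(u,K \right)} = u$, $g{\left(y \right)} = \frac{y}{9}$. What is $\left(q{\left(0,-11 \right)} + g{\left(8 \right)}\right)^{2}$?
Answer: $\frac{64}{81} \approx 0.79012$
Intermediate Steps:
$g{\left(y \right)} = \frac{y}{9}$ ($g{\left(y \right)} = y \frac{1}{9} = \frac{y}{9}$)
$\left(q{\left(0,-11 \right)} + g{\left(8 \right)}\right)^{2} = \left(0 + \frac{1}{9} \cdot 8\right)^{2} = \left(0 + \frac{8}{9}\right)^{2} = \left(\frac{8}{9}\right)^{2} = \frac{64}{81}$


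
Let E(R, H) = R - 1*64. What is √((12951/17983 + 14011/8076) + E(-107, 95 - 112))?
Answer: I*√18137462240166567/10373622 ≈ 12.982*I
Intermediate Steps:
E(R, H) = -64 + R (E(R, H) = R - 64 = -64 + R)
√((12951/17983 + 14011/8076) + E(-107, 95 - 112)) = √((12951/17983 + 14011/8076) + (-64 - 107)) = √((12951*(1/17983) + 14011*(1/8076)) - 171) = √((12951/17983 + 14011/8076) - 171) = √(356552089/145230708 - 171) = √(-24477898979/145230708) = I*√18137462240166567/10373622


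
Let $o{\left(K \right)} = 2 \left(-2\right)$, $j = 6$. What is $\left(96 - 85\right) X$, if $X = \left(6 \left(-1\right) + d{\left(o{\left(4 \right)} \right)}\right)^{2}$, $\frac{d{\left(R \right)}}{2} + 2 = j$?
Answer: $44$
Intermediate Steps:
$o{\left(K \right)} = -4$
$d{\left(R \right)} = 8$ ($d{\left(R \right)} = -4 + 2 \cdot 6 = -4 + 12 = 8$)
$X = 4$ ($X = \left(6 \left(-1\right) + 8\right)^{2} = \left(-6 + 8\right)^{2} = 2^{2} = 4$)
$\left(96 - 85\right) X = \left(96 - 85\right) 4 = 11 \cdot 4 = 44$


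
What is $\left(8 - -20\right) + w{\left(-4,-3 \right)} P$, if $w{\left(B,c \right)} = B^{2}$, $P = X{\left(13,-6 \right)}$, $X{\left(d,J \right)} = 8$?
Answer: $156$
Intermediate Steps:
$P = 8$
$\left(8 - -20\right) + w{\left(-4,-3 \right)} P = \left(8 - -20\right) + \left(-4\right)^{2} \cdot 8 = \left(8 + 20\right) + 16 \cdot 8 = 28 + 128 = 156$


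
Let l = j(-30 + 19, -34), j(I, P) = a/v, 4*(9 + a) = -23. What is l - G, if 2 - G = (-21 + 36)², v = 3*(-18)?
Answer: 48227/216 ≈ 223.27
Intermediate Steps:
a = -59/4 (a = -9 + (¼)*(-23) = -9 - 23/4 = -59/4 ≈ -14.750)
v = -54
j(I, P) = 59/216 (j(I, P) = -59/4/(-54) = -59/4*(-1/54) = 59/216)
l = 59/216 ≈ 0.27315
G = -223 (G = 2 - (-21 + 36)² = 2 - 1*15² = 2 - 1*225 = 2 - 225 = -223)
l - G = 59/216 - 1*(-223) = 59/216 + 223 = 48227/216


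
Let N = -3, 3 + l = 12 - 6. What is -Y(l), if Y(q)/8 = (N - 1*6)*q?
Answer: 216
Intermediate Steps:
l = 3 (l = -3 + (12 - 6) = -3 + 6 = 3)
Y(q) = -72*q (Y(q) = 8*((-3 - 1*6)*q) = 8*((-3 - 6)*q) = 8*(-9*q) = -72*q)
-Y(l) = -(-72)*3 = -1*(-216) = 216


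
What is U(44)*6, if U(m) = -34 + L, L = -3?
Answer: -222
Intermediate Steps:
U(m) = -37 (U(m) = -34 - 3 = -37)
U(44)*6 = -37*6 = -222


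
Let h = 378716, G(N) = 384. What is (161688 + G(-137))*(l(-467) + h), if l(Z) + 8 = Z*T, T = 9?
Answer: 60696774360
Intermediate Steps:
l(Z) = -8 + 9*Z (l(Z) = -8 + Z*9 = -8 + 9*Z)
(161688 + G(-137))*(l(-467) + h) = (161688 + 384)*((-8 + 9*(-467)) + 378716) = 162072*((-8 - 4203) + 378716) = 162072*(-4211 + 378716) = 162072*374505 = 60696774360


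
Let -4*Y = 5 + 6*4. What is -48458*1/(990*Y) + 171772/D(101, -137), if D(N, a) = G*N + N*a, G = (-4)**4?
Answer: 3630620464/172532745 ≈ 21.043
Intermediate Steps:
Y = -29/4 (Y = -(5 + 6*4)/4 = -(5 + 24)/4 = -1/4*29 = -29/4 ≈ -7.2500)
G = 256
D(N, a) = 256*N + N*a
-48458*1/(990*Y) + 171772/D(101, -137) = -48458/(-66*(-29/4)*(-15)) + 171772/((101*(256 - 137))) = -48458/((957/2)*(-15)) + 171772/((101*119)) = -48458/(-14355/2) + 171772/12019 = -48458*(-2/14355) + 171772*(1/12019) = 96916/14355 + 171772/12019 = 3630620464/172532745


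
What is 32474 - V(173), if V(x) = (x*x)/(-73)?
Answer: 2400531/73 ≈ 32884.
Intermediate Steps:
V(x) = -x²/73 (V(x) = x²*(-1/73) = -x²/73)
32474 - V(173) = 32474 - (-1)*173²/73 = 32474 - (-1)*29929/73 = 32474 - 1*(-29929/73) = 32474 + 29929/73 = 2400531/73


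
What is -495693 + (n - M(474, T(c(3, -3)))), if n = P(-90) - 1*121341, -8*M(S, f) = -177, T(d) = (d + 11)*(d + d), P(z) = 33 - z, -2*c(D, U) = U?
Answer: -4935465/8 ≈ -6.1693e+5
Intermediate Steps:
c(D, U) = -U/2
T(d) = 2*d*(11 + d) (T(d) = (11 + d)*(2*d) = 2*d*(11 + d))
M(S, f) = 177/8 (M(S, f) = -1/8*(-177) = 177/8)
n = -121218 (n = (33 - 1*(-90)) - 1*121341 = (33 + 90) - 121341 = 123 - 121341 = -121218)
-495693 + (n - M(474, T(c(3, -3)))) = -495693 + (-121218 - 1*177/8) = -495693 + (-121218 - 177/8) = -495693 - 969921/8 = -4935465/8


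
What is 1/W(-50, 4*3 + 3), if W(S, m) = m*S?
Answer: -1/750 ≈ -0.0013333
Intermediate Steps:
W(S, m) = S*m
1/W(-50, 4*3 + 3) = 1/(-50*(4*3 + 3)) = 1/(-50*(12 + 3)) = 1/(-50*15) = 1/(-750) = -1/750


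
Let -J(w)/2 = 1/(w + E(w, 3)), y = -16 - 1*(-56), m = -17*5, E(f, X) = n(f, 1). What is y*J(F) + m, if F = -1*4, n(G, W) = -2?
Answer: -215/3 ≈ -71.667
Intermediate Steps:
E(f, X) = -2
m = -85
y = 40 (y = -16 + 56 = 40)
F = -4
J(w) = -2/(-2 + w) (J(w) = -2/(w - 2) = -2/(-2 + w))
y*J(F) + m = 40*(-2/(-2 - 4)) - 85 = 40*(-2/(-6)) - 85 = 40*(-2*(-⅙)) - 85 = 40*(⅓) - 85 = 40/3 - 85 = -215/3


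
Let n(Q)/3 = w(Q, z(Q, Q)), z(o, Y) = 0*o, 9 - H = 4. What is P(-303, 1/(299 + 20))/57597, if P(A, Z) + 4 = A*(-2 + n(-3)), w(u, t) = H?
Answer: -3943/57597 ≈ -0.068458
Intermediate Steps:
H = 5 (H = 9 - 1*4 = 9 - 4 = 5)
z(o, Y) = 0
w(u, t) = 5
n(Q) = 15 (n(Q) = 3*5 = 15)
P(A, Z) = -4 + 13*A (P(A, Z) = -4 + A*(-2 + 15) = -4 + A*13 = -4 + 13*A)
P(-303, 1/(299 + 20))/57597 = (-4 + 13*(-303))/57597 = (-4 - 3939)*(1/57597) = -3943*1/57597 = -3943/57597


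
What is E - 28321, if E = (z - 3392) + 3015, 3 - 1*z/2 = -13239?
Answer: -2214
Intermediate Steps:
z = 26484 (z = 6 - 2*(-13239) = 6 + 26478 = 26484)
E = 26107 (E = (26484 - 3392) + 3015 = 23092 + 3015 = 26107)
E - 28321 = 26107 - 28321 = -2214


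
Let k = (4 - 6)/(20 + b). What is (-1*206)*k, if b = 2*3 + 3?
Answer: 412/29 ≈ 14.207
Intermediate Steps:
b = 9 (b = 6 + 3 = 9)
k = -2/29 (k = (4 - 6)/(20 + 9) = -2/29 ≈ -0.068966)
(-1*206)*k = -1*206*(-2/29) = -206*(-2/29) = 412/29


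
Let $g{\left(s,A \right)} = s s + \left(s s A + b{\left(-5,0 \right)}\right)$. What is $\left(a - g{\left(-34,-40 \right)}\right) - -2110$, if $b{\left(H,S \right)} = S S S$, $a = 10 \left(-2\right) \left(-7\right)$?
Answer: $47334$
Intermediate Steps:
$a = 140$ ($a = \left(-20\right) \left(-7\right) = 140$)
$b{\left(H,S \right)} = S^{3}$ ($b{\left(H,S \right)} = S^{2} S = S^{3}$)
$g{\left(s,A \right)} = s^{2} + A s^{2}$ ($g{\left(s,A \right)} = s s + \left(s s A + 0^{3}\right) = s^{2} + \left(s^{2} A + 0\right) = s^{2} + \left(A s^{2} + 0\right) = s^{2} + A s^{2}$)
$\left(a - g{\left(-34,-40 \right)}\right) - -2110 = \left(140 - \left(-34\right)^{2} \left(1 - 40\right)\right) - -2110 = \left(140 - 1156 \left(-39\right)\right) + 2110 = \left(140 - -45084\right) + 2110 = \left(140 + 45084\right) + 2110 = 45224 + 2110 = 47334$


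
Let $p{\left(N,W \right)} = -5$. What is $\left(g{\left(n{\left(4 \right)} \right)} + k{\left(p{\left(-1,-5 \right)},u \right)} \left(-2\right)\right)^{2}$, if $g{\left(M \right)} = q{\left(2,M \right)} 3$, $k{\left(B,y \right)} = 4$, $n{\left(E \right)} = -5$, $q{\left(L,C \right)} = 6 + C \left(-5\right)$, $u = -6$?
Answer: $7225$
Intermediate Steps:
$q{\left(L,C \right)} = 6 - 5 C$
$g{\left(M \right)} = 18 - 15 M$ ($g{\left(M \right)} = \left(6 - 5 M\right) 3 = 18 - 15 M$)
$\left(g{\left(n{\left(4 \right)} \right)} + k{\left(p{\left(-1,-5 \right)},u \right)} \left(-2\right)\right)^{2} = \left(\left(18 - -75\right) + 4 \left(-2\right)\right)^{2} = \left(\left(18 + 75\right) - 8\right)^{2} = \left(93 - 8\right)^{2} = 85^{2} = 7225$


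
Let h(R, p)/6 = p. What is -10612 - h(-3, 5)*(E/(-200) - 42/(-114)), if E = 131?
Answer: -4029293/380 ≈ -10603.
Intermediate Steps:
h(R, p) = 6*p
-10612 - h(-3, 5)*(E/(-200) - 42/(-114)) = -10612 - 6*5*(131/(-200) - 42/(-114)) = -10612 - 30*(131*(-1/200) - 42*(-1/114)) = -10612 - 30*(-131/200 + 7/19) = -10612 - 30*(-1089)/3800 = -10612 - 1*(-3267/380) = -10612 + 3267/380 = -4029293/380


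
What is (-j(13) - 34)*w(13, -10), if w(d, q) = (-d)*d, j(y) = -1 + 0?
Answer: 5577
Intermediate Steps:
j(y) = -1
w(d, q) = -d²
(-j(13) - 34)*w(13, -10) = (-1*(-1) - 34)*(-1*13²) = (1 - 34)*(-1*169) = -33*(-169) = 5577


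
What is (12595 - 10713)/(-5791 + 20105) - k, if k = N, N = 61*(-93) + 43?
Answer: 40294851/7157 ≈ 5630.1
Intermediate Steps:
N = -5630 (N = -5673 + 43 = -5630)
k = -5630
(12595 - 10713)/(-5791 + 20105) - k = (12595 - 10713)/(-5791 + 20105) - 1*(-5630) = 1882/14314 + 5630 = 1882*(1/14314) + 5630 = 941/7157 + 5630 = 40294851/7157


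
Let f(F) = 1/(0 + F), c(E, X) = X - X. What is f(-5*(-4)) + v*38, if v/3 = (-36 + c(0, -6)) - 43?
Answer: -180119/20 ≈ -9006.0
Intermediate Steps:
c(E, X) = 0
f(F) = 1/F
v = -237 (v = 3*((-36 + 0) - 43) = 3*(-36 - 43) = 3*(-79) = -237)
f(-5*(-4)) + v*38 = 1/(-5*(-4)) - 237*38 = 1/20 - 9006 = -180119/20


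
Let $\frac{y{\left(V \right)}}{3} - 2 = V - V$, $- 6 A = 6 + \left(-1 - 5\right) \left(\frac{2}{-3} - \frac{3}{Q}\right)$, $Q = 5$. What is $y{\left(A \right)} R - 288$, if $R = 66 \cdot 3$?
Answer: $900$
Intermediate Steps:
$A = - \frac{34}{15}$ ($A = - \frac{6 + \left(-1 - 5\right) \left(\frac{2}{-3} - \frac{3}{5}\right)}{6} = - \frac{6 + \left(-1 - 5\right) \left(2 \left(- \frac{1}{3}\right) - \frac{3}{5}\right)}{6} = - \frac{6 - 6 \left(- \frac{2}{3} - \frac{3}{5}\right)}{6} = - \frac{6 - - \frac{38}{5}}{6} = - \frac{6 + \frac{38}{5}}{6} = \left(- \frac{1}{6}\right) \frac{68}{5} = - \frac{34}{15} \approx -2.2667$)
$R = 198$
$y{\left(V \right)} = 6$ ($y{\left(V \right)} = 6 + 3 \left(V - V\right) = 6 + 3 \cdot 0 = 6 + 0 = 6$)
$y{\left(A \right)} R - 288 = 6 \cdot 198 - 288 = 1188 - 288 = 900$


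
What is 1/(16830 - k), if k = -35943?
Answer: 1/52773 ≈ 1.8949e-5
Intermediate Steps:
1/(16830 - k) = 1/(16830 - 1*(-35943)) = 1/(16830 + 35943) = 1/52773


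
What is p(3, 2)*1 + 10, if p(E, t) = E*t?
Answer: 16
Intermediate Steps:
p(3, 2)*1 + 10 = (3*2)*1 + 10 = 6*1 + 10 = 6 + 10 = 16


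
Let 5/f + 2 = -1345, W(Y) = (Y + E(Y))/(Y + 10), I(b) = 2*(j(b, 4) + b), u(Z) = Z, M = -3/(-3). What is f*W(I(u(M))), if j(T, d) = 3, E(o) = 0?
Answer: -20/12123 ≈ -0.0016498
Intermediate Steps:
M = 1 (M = -3*(-1/3) = 1)
I(b) = 6 + 2*b (I(b) = 2*(3 + b) = 6 + 2*b)
W(Y) = Y/(10 + Y) (W(Y) = (Y + 0)/(Y + 10) = Y/(10 + Y))
f = -5/1347 (f = 5/(-2 - 1345) = 5/(-1347) = 5*(-1/1347) = -5/1347 ≈ -0.0037120)
f*W(I(u(M))) = -5*(6 + 2*1)/(1347*(10 + (6 + 2*1))) = -5*(6 + 2)/(1347*(10 + (6 + 2))) = -40/(1347*(10 + 8)) = -40/(1347*18) = -5/1347*4/9 = -20/12123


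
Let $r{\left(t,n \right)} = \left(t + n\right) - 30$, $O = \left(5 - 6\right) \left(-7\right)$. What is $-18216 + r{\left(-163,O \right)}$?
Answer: $-18402$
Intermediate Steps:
$O = 7$ ($O = \left(-1\right) \left(-7\right) = 7$)
$r{\left(t,n \right)} = -30 + n + t$ ($r{\left(t,n \right)} = \left(n + t\right) - 30 = -30 + n + t$)
$-18216 + r{\left(-163,O \right)} = -18216 - 186 = -18402$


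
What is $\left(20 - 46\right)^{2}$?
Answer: $676$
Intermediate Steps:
$\left(20 - 46\right)^{2} = \left(-26\right)^{2} = 676$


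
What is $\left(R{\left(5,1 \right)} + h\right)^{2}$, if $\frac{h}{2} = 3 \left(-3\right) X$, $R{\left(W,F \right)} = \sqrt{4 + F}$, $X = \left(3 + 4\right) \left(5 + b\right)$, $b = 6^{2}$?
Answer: $\left(5166 - \sqrt{5}\right)^{2} \approx 2.6664 \cdot 10^{7}$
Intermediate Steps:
$b = 36$
$X = 287$ ($X = \left(3 + 4\right) \left(5 + 36\right) = 7 \cdot 41 = 287$)
$h = -5166$ ($h = 2 \cdot 3 \left(-3\right) 287 = 2 \left(\left(-9\right) 287\right) = 2 \left(-2583\right) = -5166$)
$\left(R{\left(5,1 \right)} + h\right)^{2} = \left(\sqrt{4 + 1} - 5166\right)^{2} = \left(\sqrt{5} - 5166\right)^{2} = \left(-5166 + \sqrt{5}\right)^{2}$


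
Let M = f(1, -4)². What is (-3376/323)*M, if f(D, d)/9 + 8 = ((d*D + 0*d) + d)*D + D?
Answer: -61527600/323 ≈ -1.9049e+5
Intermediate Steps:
f(D, d) = -72 + 9*D + 9*D*(d + D*d) (f(D, d) = -72 + 9*(((d*D + 0*d) + d)*D + D) = -72 + 9*(((D*d + 0) + d)*D + D) = -72 + 9*((D*d + d)*D + D) = -72 + 9*((d + D*d)*D + D) = -72 + 9*(D*(d + D*d) + D) = -72 + 9*(D + D*(d + D*d)) = -72 + (9*D + 9*D*(d + D*d)) = -72 + 9*D + 9*D*(d + D*d))
M = 18225 (M = (-72 + 9*1 + 9*1*(-4) + 9*(-4)*1²)² = (-72 + 9 - 36 + 9*(-4)*1)² = (-72 + 9 - 36 - 36)² = (-135)² = 18225)
(-3376/323)*M = -3376/323*18225 = -61527600/323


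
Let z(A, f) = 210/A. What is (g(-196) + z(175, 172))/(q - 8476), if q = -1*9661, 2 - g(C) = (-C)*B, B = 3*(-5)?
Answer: -14716/90685 ≈ -0.16228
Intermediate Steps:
B = -15
g(C) = 2 - 15*C (g(C) = 2 - (-C)*(-15) = 2 - 15*C)
q = -9661
(g(-196) + z(175, 172))/(q - 8476) = ((2 - 15*(-196)) + 210/175)/(-9661 - 8476) = ((2 + 2940) + 210*(1/175))/(-18137) = (2942 + 6/5)*(-1/18137) = (14716/5)*(-1/18137) = -14716/90685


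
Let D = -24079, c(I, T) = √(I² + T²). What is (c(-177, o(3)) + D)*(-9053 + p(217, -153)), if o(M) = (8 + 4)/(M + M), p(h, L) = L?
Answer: 221671274 - 9206*√31333 ≈ 2.2004e+8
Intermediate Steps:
o(M) = 6/M (o(M) = 12/((2*M)) = 12*(1/(2*M)) = 6/M)
(c(-177, o(3)) + D)*(-9053 + p(217, -153)) = (√((-177)² + (6/3)²) - 24079)*(-9053 - 153) = (√(31329 + (6*(⅓))²) - 24079)*(-9206) = (√(31329 + 2²) - 24079)*(-9206) = (√(31329 + 4) - 24079)*(-9206) = (√31333 - 24079)*(-9206) = (-24079 + √31333)*(-9206) = 221671274 - 9206*√31333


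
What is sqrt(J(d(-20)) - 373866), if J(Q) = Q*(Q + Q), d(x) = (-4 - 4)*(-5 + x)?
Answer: I*sqrt(293866) ≈ 542.09*I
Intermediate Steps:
d(x) = 40 - 8*x (d(x) = -8*(-5 + x) = 40 - 8*x)
J(Q) = 2*Q**2 (J(Q) = Q*(2*Q) = 2*Q**2)
sqrt(J(d(-20)) - 373866) = sqrt(2*(40 - 8*(-20))**2 - 373866) = sqrt(2*(40 + 160)**2 - 373866) = sqrt(2*200**2 - 373866) = sqrt(2*40000 - 373866) = sqrt(80000 - 373866) = sqrt(-293866) = I*sqrt(293866)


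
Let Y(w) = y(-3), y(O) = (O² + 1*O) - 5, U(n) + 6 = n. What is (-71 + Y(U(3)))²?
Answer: 4900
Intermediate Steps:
U(n) = -6 + n
y(O) = -5 + O + O² (y(O) = (O² + O) - 5 = (O + O²) - 5 = -5 + O + O²)
Y(w) = 1 (Y(w) = -5 - 3 + (-3)² = -5 - 3 + 9 = 1)
(-71 + Y(U(3)))² = (-71 + 1)² = (-70)² = 4900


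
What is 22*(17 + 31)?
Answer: 1056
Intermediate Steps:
22*(17 + 31) = 22*48 = 1056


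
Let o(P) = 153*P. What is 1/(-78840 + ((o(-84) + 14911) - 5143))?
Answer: -1/81924 ≈ -1.2206e-5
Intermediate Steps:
1/(-78840 + ((o(-84) + 14911) - 5143)) = 1/(-78840 + ((153*(-84) + 14911) - 5143)) = 1/(-78840 + ((-12852 + 14911) - 5143)) = 1/(-78840 + (2059 - 5143)) = 1/(-78840 - 3084) = 1/(-81924) = -1/81924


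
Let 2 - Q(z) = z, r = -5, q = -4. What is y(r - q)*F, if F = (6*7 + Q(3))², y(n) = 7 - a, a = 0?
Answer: 11767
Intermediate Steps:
Q(z) = 2 - z
y(n) = 7 (y(n) = 7 - 1*0 = 7 + 0 = 7)
F = 1681 (F = (6*7 + (2 - 1*3))² = (42 + (2 - 3))² = (42 - 1)² = 41² = 1681)
y(r - q)*F = 7*1681 = 11767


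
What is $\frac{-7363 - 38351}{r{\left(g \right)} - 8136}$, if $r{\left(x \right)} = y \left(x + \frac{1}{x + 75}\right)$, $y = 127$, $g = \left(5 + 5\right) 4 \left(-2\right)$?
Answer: $\frac{228570}{91607} \approx 2.4951$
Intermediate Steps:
$g = -80$ ($g = 10 \cdot 4 \left(-2\right) = 40 \left(-2\right) = -80$)
$r{\left(x \right)} = 127 x + \frac{127}{75 + x}$ ($r{\left(x \right)} = 127 \left(x + \frac{1}{x + 75}\right) = 127 \left(x + \frac{1}{75 + x}\right) = 127 x + \frac{127}{75 + x}$)
$\frac{-7363 - 38351}{r{\left(g \right)} - 8136} = \frac{-7363 - 38351}{\frac{127 \left(1 + \left(-80\right)^{2} + 75 \left(-80\right)\right)}{75 - 80} - 8136} = - \frac{45714}{\frac{127 \left(1 + 6400 - 6000\right)}{-5} - 8136} = - \frac{45714}{127 \left(- \frac{1}{5}\right) 401 - 8136} = - \frac{45714}{- \frac{50927}{5} - 8136} = - \frac{45714}{- \frac{91607}{5}} = \left(-45714\right) \left(- \frac{5}{91607}\right) = \frac{228570}{91607}$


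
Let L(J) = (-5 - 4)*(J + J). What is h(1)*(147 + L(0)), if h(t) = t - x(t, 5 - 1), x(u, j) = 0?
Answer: 147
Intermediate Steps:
L(J) = -18*J
h(t) = t (h(t) = t - 1*0 = t + 0 = t)
h(1)*(147 + L(0)) = 1*(147 - 18*0) = 1*(147 + 0) = 1*147 = 147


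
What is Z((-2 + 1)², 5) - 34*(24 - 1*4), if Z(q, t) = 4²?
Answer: -664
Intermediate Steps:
Z(q, t) = 16
Z((-2 + 1)², 5) - 34*(24 - 1*4) = 16 - 34*(24 - 1*4) = 16 - 34*(24 - 4) = 16 - 34*20 = 16 - 680 = -664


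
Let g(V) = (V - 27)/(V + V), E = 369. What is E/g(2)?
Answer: -1476/25 ≈ -59.040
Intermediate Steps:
g(V) = (-27 + V)/(2*V) (g(V) = (-27 + V)/((2*V)) = (-27 + V)*(1/(2*V)) = (-27 + V)/(2*V))
E/g(2) = 369/(((½)*(-27 + 2)/2)) = 369/(((½)*(½)*(-25))) = 369/(-25/4) = 369*(-4/25) = -1476/25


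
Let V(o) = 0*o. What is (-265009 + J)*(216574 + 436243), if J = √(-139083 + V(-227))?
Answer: -173002380353 + 652817*I*√139083 ≈ -1.73e+11 + 2.4346e+8*I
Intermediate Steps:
V(o) = 0
J = I*√139083 (J = √(-139083 + 0) = √(-139083) = I*√139083 ≈ 372.94*I)
(-265009 + J)*(216574 + 436243) = (-265009 + I*√139083)*(216574 + 436243) = (-265009 + I*√139083)*652817 = -173002380353 + 652817*I*√139083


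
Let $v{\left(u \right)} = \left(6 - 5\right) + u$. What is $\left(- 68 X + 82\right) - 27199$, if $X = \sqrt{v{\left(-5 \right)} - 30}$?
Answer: $-27117 - 68 i \sqrt{34} \approx -27117.0 - 396.5 i$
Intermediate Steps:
$v{\left(u \right)} = 1 + u$
$X = i \sqrt{34}$ ($X = \sqrt{\left(1 - 5\right) - 30} = \sqrt{-4 - 30} = \sqrt{-34} = i \sqrt{34} \approx 5.8309 i$)
$\left(- 68 X + 82\right) - 27199 = \left(- 68 i \sqrt{34} + 82\right) - 27199 = \left(82 - 68 i \sqrt{34}\right) - 27199 = -27117 - 68 i \sqrt{34}$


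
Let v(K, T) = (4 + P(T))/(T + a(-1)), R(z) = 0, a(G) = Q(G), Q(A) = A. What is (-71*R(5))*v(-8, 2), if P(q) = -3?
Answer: 0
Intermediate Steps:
a(G) = G
v(K, T) = 1/(-1 + T) (v(K, T) = (4 - 3)/(T - 1) = 1/(-1 + T))
(-71*R(5))*v(-8, 2) = (-71*0)/(-1 + 2) = 0/1 = 0*1 = 0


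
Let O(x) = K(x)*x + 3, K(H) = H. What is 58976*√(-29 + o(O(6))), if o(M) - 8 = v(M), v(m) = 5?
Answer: 235904*I ≈ 2.359e+5*I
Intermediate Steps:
O(x) = 3 + x² (O(x) = x*x + 3 = x² + 3 = 3 + x²)
o(M) = 13 (o(M) = 8 + 5 = 13)
58976*√(-29 + o(O(6))) = 58976*√(-29 + 13) = 58976*√(-16) = 58976*(4*I) = 235904*I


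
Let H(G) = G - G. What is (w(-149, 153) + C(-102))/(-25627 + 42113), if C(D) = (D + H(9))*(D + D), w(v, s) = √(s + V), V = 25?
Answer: 10404/8243 + √178/16486 ≈ 1.2630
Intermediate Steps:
H(G) = 0
w(v, s) = √(25 + s) (w(v, s) = √(s + 25) = √(25 + s))
C(D) = 2*D² (C(D) = (D + 0)*(D + D) = D*(2*D) = 2*D²)
(w(-149, 153) + C(-102))/(-25627 + 42113) = (√(25 + 153) + 2*(-102)²)/(-25627 + 42113) = (√178 + 2*10404)/16486 = (√178 + 20808)*(1/16486) = (20808 + √178)*(1/16486) = 10404/8243 + √178/16486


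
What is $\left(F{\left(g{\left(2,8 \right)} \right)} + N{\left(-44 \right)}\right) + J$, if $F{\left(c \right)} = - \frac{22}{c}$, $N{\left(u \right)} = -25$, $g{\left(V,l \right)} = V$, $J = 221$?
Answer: $185$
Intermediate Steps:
$\left(F{\left(g{\left(2,8 \right)} \right)} + N{\left(-44 \right)}\right) + J = \left(- \frac{22}{2} - 25\right) + 221 = \left(\left(-22\right) \frac{1}{2} - 25\right) + 221 = \left(-11 - 25\right) + 221 = -36 + 221 = 185$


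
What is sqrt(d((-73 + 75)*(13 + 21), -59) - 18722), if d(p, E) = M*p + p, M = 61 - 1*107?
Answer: I*sqrt(21782) ≈ 147.59*I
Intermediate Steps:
M = -46 (M = 61 - 107 = -46)
d(p, E) = -45*p (d(p, E) = -46*p + p = -45*p)
sqrt(d((-73 + 75)*(13 + 21), -59) - 18722) = sqrt(-45*(-73 + 75)*(13 + 21) - 18722) = sqrt(-90*34 - 18722) = sqrt(-45*68 - 18722) = sqrt(-3060 - 18722) = sqrt(-21782) = I*sqrt(21782)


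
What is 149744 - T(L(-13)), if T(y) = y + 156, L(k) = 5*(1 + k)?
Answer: 149648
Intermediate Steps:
L(k) = 5 + 5*k
T(y) = 156 + y
149744 - T(L(-13)) = 149744 - (156 + (5 + 5*(-13))) = 149744 - (156 + (5 - 65)) = 149744 - (156 - 60) = 149744 - 1*96 = 149744 - 96 = 149648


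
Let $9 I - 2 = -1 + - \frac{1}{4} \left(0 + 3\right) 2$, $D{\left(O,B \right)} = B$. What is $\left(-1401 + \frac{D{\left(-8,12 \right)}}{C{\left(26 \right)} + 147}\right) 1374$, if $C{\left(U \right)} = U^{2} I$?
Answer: $- \frac{1895950998}{985} \approx -1.9248 \cdot 10^{6}$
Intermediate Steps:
$I = - \frac{1}{18}$ ($I = \frac{2}{9} + \frac{-1 + - \frac{1}{4} \left(0 + 3\right) 2}{9} = \frac{2}{9} + \frac{-1 + \left(-1\right) \frac{1}{4} \cdot 3 \cdot 2}{9} = \frac{2}{9} + \frac{-1 - \frac{3}{2}}{9} = \frac{2}{9} + \frac{1}{9} \left(- \frac{5}{2}\right) = \frac{2}{9} - \frac{5}{18} = - \frac{1}{18} \approx -0.055556$)
$C{\left(U \right)} = - \frac{U^{2}}{18}$ ($C{\left(U \right)} = U^{2} \left(- \frac{1}{18}\right) = - \frac{U^{2}}{18}$)
$\left(-1401 + \frac{D{\left(-8,12 \right)}}{C{\left(26 \right)} + 147}\right) 1374 = \left(-1401 + \frac{12}{- \frac{26^{2}}{18} + 147}\right) 1374 = \left(-1401 + \frac{12}{\left(- \frac{1}{18}\right) 676 + 147}\right) 1374 = \left(-1401 + \frac{12}{- \frac{338}{9} + 147}\right) 1374 = \left(-1401 + \frac{12}{\frac{985}{9}}\right) 1374 = \left(-1401 + 12 \cdot \frac{9}{985}\right) 1374 = \left(-1401 + \frac{108}{985}\right) 1374 = \left(- \frac{1379877}{985}\right) 1374 = - \frac{1895950998}{985}$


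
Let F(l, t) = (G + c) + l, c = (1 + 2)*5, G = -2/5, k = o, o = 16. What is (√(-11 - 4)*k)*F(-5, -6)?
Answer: 768*I*√15/5 ≈ 594.89*I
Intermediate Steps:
k = 16
G = -⅖ (G = -2*⅕ = -⅖ ≈ -0.40000)
c = 15 (c = 3*5 = 15)
F(l, t) = 73/5 + l (F(l, t) = (-⅖ + 15) + l = 73/5 + l)
(√(-11 - 4)*k)*F(-5, -6) = (√(-11 - 4)*16)*(73/5 - 5) = (√(-15)*16)*(48/5) = ((I*√15)*16)*(48/5) = (16*I*√15)*(48/5) = 768*I*√15/5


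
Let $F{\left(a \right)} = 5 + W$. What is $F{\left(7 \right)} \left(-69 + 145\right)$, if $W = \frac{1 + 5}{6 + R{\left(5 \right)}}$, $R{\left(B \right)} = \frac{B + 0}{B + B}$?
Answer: $\frac{5852}{13} \approx 450.15$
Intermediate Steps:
$R{\left(B \right)} = \frac{1}{2}$ ($R{\left(B \right)} = \frac{B}{2 B} = B \frac{1}{2 B} = \frac{1}{2}$)
$W = \frac{12}{13}$ ($W = \frac{1 + 5}{6 + \frac{1}{2}} = \frac{6}{\frac{13}{2}} = 6 \cdot \frac{2}{13} = \frac{12}{13} \approx 0.92308$)
$F{\left(a \right)} = \frac{77}{13}$ ($F{\left(a \right)} = 5 + \frac{12}{13} = \frac{77}{13}$)
$F{\left(7 \right)} \left(-69 + 145\right) = \frac{77 \left(-69 + 145\right)}{13} = \frac{77}{13} \cdot 76 = \frac{5852}{13}$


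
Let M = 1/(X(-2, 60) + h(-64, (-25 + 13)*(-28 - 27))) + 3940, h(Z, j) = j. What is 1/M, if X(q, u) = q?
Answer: 658/2592521 ≈ 0.00025381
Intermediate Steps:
M = 2592521/658 (M = 1/(-2 + (-25 + 13)*(-28 - 27)) + 3940 = 1/(-2 - 12*(-55)) + 3940 = 1/(-2 + 660) + 3940 = 1/658 + 3940 = 2592521/658 ≈ 3940.0)
1/M = 1/(2592521/658) = 658/2592521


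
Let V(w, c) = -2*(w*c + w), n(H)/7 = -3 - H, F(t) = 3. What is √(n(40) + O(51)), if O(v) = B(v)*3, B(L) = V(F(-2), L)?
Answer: I*√1237 ≈ 35.171*I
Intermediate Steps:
n(H) = -21 - 7*H (n(H) = 7*(-3 - H) = -21 - 7*H)
V(w, c) = -2*w - 2*c*w (V(w, c) = -2*(c*w + w) = -2*(w + c*w) = -2*w - 2*c*w)
B(L) = -6 - 6*L (B(L) = -2*3*(1 + L) = -6 - 6*L)
O(v) = -18 - 18*v (O(v) = (-6 - 6*v)*3 = -18 - 18*v)
√(n(40) + O(51)) = √((-21 - 7*40) + (-18 - 18*51)) = √((-21 - 280) + (-18 - 918)) = √(-301 - 936) = √(-1237) = I*√1237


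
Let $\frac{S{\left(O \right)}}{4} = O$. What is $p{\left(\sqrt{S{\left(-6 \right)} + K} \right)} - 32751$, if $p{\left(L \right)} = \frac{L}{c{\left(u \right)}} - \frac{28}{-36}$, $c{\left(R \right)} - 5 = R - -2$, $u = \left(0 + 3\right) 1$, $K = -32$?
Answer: $- \frac{294752}{9} + \frac{i \sqrt{14}}{5} \approx -32750.0 + 0.74833 i$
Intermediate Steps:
$S{\left(O \right)} = 4 O$
$u = 3$ ($u = 3 \cdot 1 = 3$)
$c{\left(R \right)} = 7 + R$ ($c{\left(R \right)} = 5 + \left(R - -2\right) = 5 + \left(R + 2\right) = 5 + \left(2 + R\right) = 7 + R$)
$p{\left(L \right)} = \frac{7}{9} + \frac{L}{10}$ ($p{\left(L \right)} = \frac{L}{7 + 3} - \frac{28}{-36} = \frac{L}{10} - - \frac{7}{9} = L \frac{1}{10} + \frac{7}{9} = \frac{L}{10} + \frac{7}{9} = \frac{7}{9} + \frac{L}{10}$)
$p{\left(\sqrt{S{\left(-6 \right)} + K} \right)} - 32751 = \left(\frac{7}{9} + \frac{\sqrt{4 \left(-6\right) - 32}}{10}\right) - 32751 = \left(\frac{7}{9} + \frac{\sqrt{-24 - 32}}{10}\right) - 32751 = \left(\frac{7}{9} + \frac{\sqrt{-56}}{10}\right) - 32751 = \left(\frac{7}{9} + \frac{2 i \sqrt{14}}{10}\right) - 32751 = \left(\frac{7}{9} + \frac{i \sqrt{14}}{5}\right) - 32751 = - \frac{294752}{9} + \frac{i \sqrt{14}}{5}$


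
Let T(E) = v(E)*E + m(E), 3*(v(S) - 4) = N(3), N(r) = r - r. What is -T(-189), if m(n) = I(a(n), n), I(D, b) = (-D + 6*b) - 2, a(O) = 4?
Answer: 1896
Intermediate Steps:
I(D, b) = -2 - D + 6*b
m(n) = -6 + 6*n (m(n) = -2 - 1*4 + 6*n = -2 - 4 + 6*n = -6 + 6*n)
N(r) = 0
v(S) = 4 (v(S) = 4 + (⅓)*0 = 4 + 0 = 4)
T(E) = -6 + 10*E (T(E) = 4*E + (-6 + 6*E) = -6 + 10*E)
-T(-189) = -(-6 + 10*(-189)) = -(-6 - 1890) = -1*(-1896) = 1896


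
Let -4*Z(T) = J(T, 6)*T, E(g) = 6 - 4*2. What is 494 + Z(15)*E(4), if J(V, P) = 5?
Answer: 1063/2 ≈ 531.50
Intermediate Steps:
E(g) = -2 (E(g) = 6 - 8 = -2)
Z(T) = -5*T/4
494 + Z(15)*E(4) = 494 - 5/4*15*(-2) = 494 - 75/4*(-2) = 494 + 75/2 = 1063/2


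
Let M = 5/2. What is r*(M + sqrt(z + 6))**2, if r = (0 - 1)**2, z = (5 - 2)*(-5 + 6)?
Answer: 121/4 ≈ 30.250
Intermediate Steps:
z = 3 (z = 3*1 = 3)
M = 5/2 (M = 5*(1/2) = 5/2 ≈ 2.5000)
r = 1 (r = (-1)**2 = 1)
r*(M + sqrt(z + 6))**2 = 1*(5/2 + sqrt(3 + 6))**2 = 1*(5/2 + sqrt(9))**2 = 1*(5/2 + 3)**2 = 1*(11/2)**2 = 1*(121/4) = 121/4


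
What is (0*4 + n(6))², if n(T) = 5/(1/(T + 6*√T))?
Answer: 6300 + 1800*√6 ≈ 10709.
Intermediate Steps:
n(T) = 5*T + 30*√T (n(T) = 5*(T + 6*√T) = 5*T + 30*√T)
(0*4 + n(6))² = (0*4 + (5*6 + 30*√6))² = (0 + (30 + 30*√6))² = (30 + 30*√6)²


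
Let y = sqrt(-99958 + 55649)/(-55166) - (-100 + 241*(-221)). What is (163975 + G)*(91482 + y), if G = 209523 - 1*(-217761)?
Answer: 85639727337 - 591259*I*sqrt(44309)/55166 ≈ 8.564e+10 - 2256.1*I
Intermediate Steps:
G = 427284 (G = 209523 + 217761 = 427284)
y = 53361 - I*sqrt(44309)/55166 (y = sqrt(-44309)*(-1/55166) - (-100 - 53261) = (I*sqrt(44309))*(-1/55166) - 1*(-53361) = -I*sqrt(44309)/55166 + 53361 = 53361 - I*sqrt(44309)/55166 ≈ 53361.0 - 0.0038157*I)
(163975 + G)*(91482 + y) = (163975 + 427284)*(91482 + (53361 - I*sqrt(44309)/55166)) = 591259*(144843 - I*sqrt(44309)/55166) = 85639727337 - 591259*I*sqrt(44309)/55166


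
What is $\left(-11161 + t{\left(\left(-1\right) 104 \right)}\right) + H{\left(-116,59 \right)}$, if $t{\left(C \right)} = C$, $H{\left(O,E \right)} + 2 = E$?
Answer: $-11208$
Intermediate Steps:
$H{\left(O,E \right)} = -2 + E$
$\left(-11161 + t{\left(\left(-1\right) 104 \right)}\right) + H{\left(-116,59 \right)} = \left(-11161 - 104\right) + \left(-2 + 59\right) = \left(-11161 - 104\right) + 57 = -11265 + 57 = -11208$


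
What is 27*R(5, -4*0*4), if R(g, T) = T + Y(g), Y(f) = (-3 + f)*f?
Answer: 270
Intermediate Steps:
Y(f) = f*(-3 + f)
R(g, T) = T + g*(-3 + g)
27*R(5, -4*0*4) = 27*(-4*0*4 + 5*(-3 + 5)) = 27*(0*4 + 5*2) = 27*(0 + 10) = 27*10 = 270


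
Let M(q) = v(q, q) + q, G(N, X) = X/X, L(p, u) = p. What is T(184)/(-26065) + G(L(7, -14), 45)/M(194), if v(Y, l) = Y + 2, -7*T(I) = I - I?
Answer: 1/390 ≈ 0.0025641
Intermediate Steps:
G(N, X) = 1
T(I) = 0 (T(I) = -(I - I)/7 = -⅐*0 = 0)
v(Y, l) = 2 + Y
M(q) = 2 + 2*q (M(q) = (2 + q) + q = 2 + 2*q)
T(184)/(-26065) + G(L(7, -14), 45)/M(194) = 0/(-26065) + 1/(2 + 2*194) = 0*(-1/26065) + 1/(2 + 388) = 0 + 1/390 = 1/390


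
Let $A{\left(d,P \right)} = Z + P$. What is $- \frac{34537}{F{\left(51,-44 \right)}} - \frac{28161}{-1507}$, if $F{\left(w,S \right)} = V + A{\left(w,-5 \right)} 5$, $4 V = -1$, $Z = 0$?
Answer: $\frac{211033297}{152207} \approx 1386.5$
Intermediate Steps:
$V = - \frac{1}{4}$ ($V = \frac{1}{4} \left(-1\right) = - \frac{1}{4} \approx -0.25$)
$A{\left(d,P \right)} = P$ ($A{\left(d,P \right)} = 0 + P = P$)
$F{\left(w,S \right)} = - \frac{101}{4}$ ($F{\left(w,S \right)} = - \frac{1}{4} - 25 = - \frac{101}{4}$)
$- \frac{34537}{F{\left(51,-44 \right)}} - \frac{28161}{-1507} = - \frac{34537}{- \frac{101}{4}} - \frac{28161}{-1507} = \left(-34537\right) \left(- \frac{4}{101}\right) - - \frac{28161}{1507} = \frac{138148}{101} + \frac{28161}{1507} = \frac{211033297}{152207}$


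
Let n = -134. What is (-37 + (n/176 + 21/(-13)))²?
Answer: 2029232209/1308736 ≈ 1550.5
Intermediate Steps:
(-37 + (n/176 + 21/(-13)))² = (-37 + (-134/176 + 21/(-13)))² = (-37 + (-134*1/176 + 21*(-1/13)))² = (-37 + (-67/88 - 21/13))² = (-37 - 2719/1144)² = (-45047/1144)² = 2029232209/1308736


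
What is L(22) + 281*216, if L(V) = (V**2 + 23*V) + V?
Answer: 61708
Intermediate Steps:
L(V) = V**2 + 24*V
L(22) + 281*216 = 22*(24 + 22) + 281*216 = 22*46 + 60696 = 1012 + 60696 = 61708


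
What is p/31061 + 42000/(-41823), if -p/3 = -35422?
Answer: 11759554/4865409 ≈ 2.4170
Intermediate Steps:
p = 106266 (p = -3*(-35422) = 106266)
p/31061 + 42000/(-41823) = 106266/31061 + 42000/(-41823) = 106266*(1/31061) + 42000*(-1/41823) = 1194/349 - 14000/13941 = 11759554/4865409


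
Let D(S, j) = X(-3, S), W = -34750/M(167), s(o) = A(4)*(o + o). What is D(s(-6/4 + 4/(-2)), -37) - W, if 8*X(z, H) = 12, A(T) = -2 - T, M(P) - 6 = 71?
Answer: 69731/154 ≈ 452.80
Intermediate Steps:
M(P) = 77 (M(P) = 6 + 71 = 77)
s(o) = -12*o (s(o) = (-2 - 1*4)*(o + o) = (-2 - 4)*(2*o) = -12*o)
X(z, H) = 3/2 (X(z, H) = (1/8)*12 = 3/2)
W = -34750/77 ≈ -451.30
D(S, j) = 3/2
D(s(-6/4 + 4/(-2)), -37) - W = 3/2 - 1*(-34750/77) = 3/2 + 34750/77 = 69731/154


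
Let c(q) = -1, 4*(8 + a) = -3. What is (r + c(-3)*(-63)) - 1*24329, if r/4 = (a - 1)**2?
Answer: -95543/4 ≈ -23886.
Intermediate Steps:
a = -35/4 (a = -8 + (1/4)*(-3) = -8 - 3/4 = -35/4 ≈ -8.7500)
r = 1521/4 (r = 4*(-35/4 - 1)**2 = 4*(-39/4)**2 = 4*(1521/16) = 1521/4 ≈ 380.25)
(r + c(-3)*(-63)) - 1*24329 = (1521/4 - 1*(-63)) - 1*24329 = (1521/4 + 63) - 24329 = 1773/4 - 24329 = -95543/4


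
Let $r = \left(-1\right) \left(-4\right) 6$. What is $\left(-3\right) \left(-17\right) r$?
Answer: $1224$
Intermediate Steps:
$r = 24$ ($r = 4 \cdot 6 = 24$)
$\left(-3\right) \left(-17\right) r = \left(-3\right) \left(-17\right) 24 = 51 \cdot 24 = 1224$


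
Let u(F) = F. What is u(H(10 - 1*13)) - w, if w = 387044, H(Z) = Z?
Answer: -387047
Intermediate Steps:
u(H(10 - 1*13)) - w = (10 - 1*13) - 1*387044 = (10 - 13) - 387044 = -3 - 387044 = -387047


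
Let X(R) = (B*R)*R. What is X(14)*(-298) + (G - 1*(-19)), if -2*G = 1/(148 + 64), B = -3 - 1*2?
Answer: 123833015/424 ≈ 2.9206e+5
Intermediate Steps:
B = -5 (B = -3 - 2 = -5)
X(R) = -5*R² (X(R) = (-5*R)*R = -5*R²)
G = -1/424 (G = -1/(2*(148 + 64)) = -½/212 = -½*1/212 = -1/424 ≈ -0.0023585)
X(14)*(-298) + (G - 1*(-19)) = -5*14²*(-298) + (-1/424 - 1*(-19)) = -5*196*(-298) + (-1/424 + 19) = -980*(-298) + 8055/424 = 292040 + 8055/424 = 123833015/424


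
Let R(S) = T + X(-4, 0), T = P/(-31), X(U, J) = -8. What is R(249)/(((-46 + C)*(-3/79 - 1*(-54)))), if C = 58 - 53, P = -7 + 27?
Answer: 21172/5418273 ≈ 0.0039075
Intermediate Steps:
P = 20
T = -20/31 (T = 20/(-31) = 20*(-1/31) = -20/31 ≈ -0.64516)
R(S) = -268/31 (R(S) = -20/31 - 8 = -268/31)
C = 5
R(249)/(((-46 + C)*(-3/79 - 1*(-54)))) = -268*1/((-46 + 5)*(-3/79 - 1*(-54)))/31 = -268*(-1/(41*(-3*1/79 + 54)))/31 = -268*(-1/(41*(-3/79 + 54)))/31 = -268/(31*((-41*4263/79))) = -268/(31*(-174783/79)) = -268/31*(-79/174783) = 21172/5418273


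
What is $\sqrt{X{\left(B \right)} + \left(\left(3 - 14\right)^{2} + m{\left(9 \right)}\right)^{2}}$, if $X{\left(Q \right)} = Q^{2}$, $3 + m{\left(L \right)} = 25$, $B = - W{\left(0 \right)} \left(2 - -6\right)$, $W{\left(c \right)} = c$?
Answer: $143$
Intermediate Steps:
$B = 0$ ($B = \left(-1\right) 0 \left(2 - -6\right) = 0 \left(2 + 6\right) = 0 \cdot 8 = 0$)
$m{\left(L \right)} = 22$ ($m{\left(L \right)} = -3 + 25 = 22$)
$\sqrt{X{\left(B \right)} + \left(\left(3 - 14\right)^{2} + m{\left(9 \right)}\right)^{2}} = \sqrt{0^{2} + \left(\left(3 - 14\right)^{2} + 22\right)^{2}} = \sqrt{0 + \left(\left(-11\right)^{2} + 22\right)^{2}} = \sqrt{0 + \left(121 + 22\right)^{2}} = \sqrt{0 + 143^{2}} = \sqrt{0 + 20449} = \sqrt{20449} = 143$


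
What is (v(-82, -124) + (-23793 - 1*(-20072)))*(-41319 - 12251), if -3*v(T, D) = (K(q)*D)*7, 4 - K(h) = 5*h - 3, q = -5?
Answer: -889958410/3 ≈ -2.9665e+8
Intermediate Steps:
K(h) = 7 - 5*h (K(h) = 4 - (5*h - 3) = 4 - (-3 + 5*h) = 4 + (3 - 5*h) = 7 - 5*h)
v(T, D) = -224*D/3 (v(T, D) = -(7 - 5*(-5))*D*7/3 = -(7 + 25)*D*7/3 = -32*D*7/3 = -224*D/3)
(v(-82, -124) + (-23793 - 1*(-20072)))*(-41319 - 12251) = (-224/3*(-124) + (-23793 - 1*(-20072)))*(-41319 - 12251) = (27776/3 + (-23793 + 20072))*(-53570) = (27776/3 - 3721)*(-53570) = (16613/3)*(-53570) = -889958410/3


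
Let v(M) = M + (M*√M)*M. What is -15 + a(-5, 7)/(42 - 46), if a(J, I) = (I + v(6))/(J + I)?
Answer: -133/8 - 9*√6/2 ≈ -27.648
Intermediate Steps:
v(M) = M + M^(5/2) (v(M) = M + M^(3/2)*M = M + M^(5/2))
a(J, I) = (6 + I + 36*√6)/(I + J) (a(J, I) = (I + (6 + 6^(5/2)))/(J + I) = (I + (6 + 36*√6))/(I + J) = (6 + I + 36*√6)/(I + J))
-15 + a(-5, 7)/(42 - 46) = -15 + ((6 + 7 + 36*√6)/(7 - 5))/(42 - 46) = -15 + ((13 + 36*√6)/2)/(-4) = -15 - (13 + 36*√6)/8 = -15 - (13/2 + 18*√6)/4 = -15 + (-13/8 - 9*√6/2) = -133/8 - 9*√6/2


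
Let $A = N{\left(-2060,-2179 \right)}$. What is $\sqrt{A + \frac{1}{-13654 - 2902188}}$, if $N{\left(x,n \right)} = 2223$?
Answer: $\frac{\sqrt{18900245143891130}}{2915842} \approx 47.149$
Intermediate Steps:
$A = 2223$
$\sqrt{A + \frac{1}{-13654 - 2902188}} = \sqrt{2223 + \frac{1}{-13654 - 2902188}} = \sqrt{2223 + \frac{1}{-2915842}} = \sqrt{2223 - \frac{1}{2915842}} = \sqrt{\frac{6481916765}{2915842}} = \frac{\sqrt{18900245143891130}}{2915842}$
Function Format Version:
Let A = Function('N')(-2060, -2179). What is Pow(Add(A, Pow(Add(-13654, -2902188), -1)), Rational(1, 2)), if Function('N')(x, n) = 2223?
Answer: Mul(Rational(1, 2915842), Pow(18900245143891130, Rational(1, 2))) ≈ 47.149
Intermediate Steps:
A = 2223
Pow(Add(A, Pow(Add(-13654, -2902188), -1)), Rational(1, 2)) = Pow(Add(2223, Pow(Add(-13654, -2902188), -1)), Rational(1, 2)) = Pow(Add(2223, Pow(-2915842, -1)), Rational(1, 2)) = Pow(Add(2223, Rational(-1, 2915842)), Rational(1, 2)) = Pow(Rational(6481916765, 2915842), Rational(1, 2)) = Mul(Rational(1, 2915842), Pow(18900245143891130, Rational(1, 2)))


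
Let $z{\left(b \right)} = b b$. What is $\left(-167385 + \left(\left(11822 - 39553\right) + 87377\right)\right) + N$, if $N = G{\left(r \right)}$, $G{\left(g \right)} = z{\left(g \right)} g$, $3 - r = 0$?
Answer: $-107712$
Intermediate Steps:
$r = 3$ ($r = 3 - 0 = 3 + 0 = 3$)
$z{\left(b \right)} = b^{2}$
$G{\left(g \right)} = g^{3}$ ($G{\left(g \right)} = g^{2} g = g^{3}$)
$N = 27$ ($N = 3^{3} = 27$)
$\left(-167385 + \left(\left(11822 - 39553\right) + 87377\right)\right) + N = \left(-167385 + \left(\left(11822 - 39553\right) + 87377\right)\right) + 27 = \left(-167385 + \left(-27731 + 87377\right)\right) + 27 = \left(-167385 + 59646\right) + 27 = -107739 + 27 = -107712$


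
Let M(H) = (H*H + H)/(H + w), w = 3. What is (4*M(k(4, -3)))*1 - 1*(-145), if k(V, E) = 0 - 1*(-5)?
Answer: 160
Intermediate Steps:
k(V, E) = 5 (k(V, E) = 0 + 5 = 5)
M(H) = (H + H**2)/(3 + H) (M(H) = (H*H + H)/(H + 3) = (H**2 + H)/(3 + H) = (H + H**2)/(3 + H))
(4*M(k(4, -3)))*1 - 1*(-145) = (4*(5*(1 + 5)/(3 + 5)))*1 - 1*(-145) = (4*(5*6/8))*1 + 145 = (4*(5*(1/8)*6))*1 + 145 = (4*(15/4))*1 + 145 = 15*1 + 145 = 15 + 145 = 160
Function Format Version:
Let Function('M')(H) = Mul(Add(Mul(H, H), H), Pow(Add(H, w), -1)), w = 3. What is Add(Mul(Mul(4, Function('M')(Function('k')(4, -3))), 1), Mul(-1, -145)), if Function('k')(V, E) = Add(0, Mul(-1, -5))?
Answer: 160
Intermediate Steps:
Function('k')(V, E) = 5 (Function('k')(V, E) = Add(0, 5) = 5)
Function('M')(H) = Mul(Pow(Add(3, H), -1), Add(H, Pow(H, 2))) (Function('M')(H) = Mul(Add(Mul(H, H), H), Pow(Add(H, 3), -1)) = Mul(Add(Pow(H, 2), H), Pow(Add(3, H), -1)) = Mul(Add(H, Pow(H, 2)), Pow(Add(3, H), -1)) = Mul(Pow(Add(3, H), -1), Add(H, Pow(H, 2))))
Add(Mul(Mul(4, Function('M')(Function('k')(4, -3))), 1), Mul(-1, -145)) = Add(Mul(Mul(4, Mul(5, Pow(Add(3, 5), -1), Add(1, 5))), 1), Mul(-1, -145)) = Add(Mul(Mul(4, Mul(5, Pow(8, -1), 6)), 1), 145) = Add(Mul(Mul(4, Mul(5, Rational(1, 8), 6)), 1), 145) = Add(Mul(Mul(4, Rational(15, 4)), 1), 145) = Add(Mul(15, 1), 145) = Add(15, 145) = 160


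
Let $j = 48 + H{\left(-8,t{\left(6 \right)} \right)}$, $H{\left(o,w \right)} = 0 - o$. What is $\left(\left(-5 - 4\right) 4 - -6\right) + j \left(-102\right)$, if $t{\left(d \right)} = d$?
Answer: $-5742$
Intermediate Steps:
$H{\left(o,w \right)} = - o$
$j = 56$ ($j = 48 - -8 = 48 + 8 = 56$)
$\left(\left(-5 - 4\right) 4 - -6\right) + j \left(-102\right) = \left(\left(-5 - 4\right) 4 - -6\right) + 56 \left(-102\right) = \left(\left(-9\right) 4 + 6\right) - 5712 = \left(-36 + 6\right) - 5712 = -30 - 5712 = -5742$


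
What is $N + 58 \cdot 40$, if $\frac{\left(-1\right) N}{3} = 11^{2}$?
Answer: $1957$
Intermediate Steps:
$N = -363$ ($N = - 3 \cdot 11^{2} = \left(-3\right) 121 = -363$)
$N + 58 \cdot 40 = -363 + 58 \cdot 40 = -363 + 2320 = 1957$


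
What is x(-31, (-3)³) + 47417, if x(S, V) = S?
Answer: 47386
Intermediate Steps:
x(-31, (-3)³) + 47417 = -31 + 47417 = 47386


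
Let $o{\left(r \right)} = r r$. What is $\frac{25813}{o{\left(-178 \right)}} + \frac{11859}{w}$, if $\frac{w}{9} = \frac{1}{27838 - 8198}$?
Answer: $\frac{2459848250719}{95052} \approx 2.5879 \cdot 10^{7}$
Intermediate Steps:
$o{\left(r \right)} = r^{2}$
$w = \frac{9}{19640}$ ($w = \frac{9}{27838 - 8198} = \frac{9}{19640} \approx 0.00045825$)
$\frac{25813}{o{\left(-178 \right)}} + \frac{11859}{w} = \frac{25813}{\left(-178\right)^{2}} + \frac{11859}{\frac{9}{19640}} = \frac{25813}{31684} + 11859 \cdot \frac{19640}{9} = 25813 \cdot \frac{1}{31684} + \frac{77636920}{3} = \frac{25813}{31684} + \frac{77636920}{3} = \frac{2459848250719}{95052}$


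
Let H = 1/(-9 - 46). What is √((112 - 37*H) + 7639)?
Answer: √23448810/55 ≈ 88.044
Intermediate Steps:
H = -1/55 (H = 1/(-55) = -1/55 ≈ -0.018182)
√((112 - 37*H) + 7639) = √((112 - 37*(-1/55)) + 7639) = √((112 + 37/55) + 7639) = √(6197/55 + 7639) = √(426342/55) = √23448810/55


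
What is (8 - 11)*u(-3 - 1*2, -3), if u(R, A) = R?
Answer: 15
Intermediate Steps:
(8 - 11)*u(-3 - 1*2, -3) = (8 - 11)*(-3 - 1*2) = -3*(-3 - 2) = -3*(-5) = 15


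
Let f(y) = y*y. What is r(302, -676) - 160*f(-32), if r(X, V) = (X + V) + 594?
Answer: -163620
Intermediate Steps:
r(X, V) = 594 + V + X (r(X, V) = (V + X) + 594 = 594 + V + X)
f(y) = y²
r(302, -676) - 160*f(-32) = (594 - 676 + 302) - 160*(-32)² = 220 - 160*1024 = 220 - 1*163840 = 220 - 163840 = -163620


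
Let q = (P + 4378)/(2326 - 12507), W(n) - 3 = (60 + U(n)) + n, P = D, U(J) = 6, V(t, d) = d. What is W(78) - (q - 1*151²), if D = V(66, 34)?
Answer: 233638000/10181 ≈ 22948.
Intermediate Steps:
D = 34
P = 34
W(n) = 69 + n (W(n) = 3 + ((60 + 6) + n) = 3 + (66 + n) = 69 + n)
q = -4412/10181 (q = (34 + 4378)/(2326 - 12507) = 4412/(-10181) = 4412*(-1/10181) = -4412/10181 ≈ -0.43336)
W(78) - (q - 1*151²) = (69 + 78) - (-4412/10181 - 1*151²) = 147 - (-4412/10181 - 1*22801) = 147 - (-4412/10181 - 22801) = 147 - 1*(-232141393/10181) = 147 + 232141393/10181 = 233638000/10181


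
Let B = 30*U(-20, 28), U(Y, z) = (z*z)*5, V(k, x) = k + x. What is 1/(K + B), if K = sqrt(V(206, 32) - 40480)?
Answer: 19600/2304966707 - I*sqrt(40242)/13829800242 ≈ 8.5034e-6 - 1.4505e-8*I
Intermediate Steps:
U(Y, z) = 5*z**2 (U(Y, z) = z**2*5 = 5*z**2)
K = I*sqrt(40242) (K = sqrt((206 + 32) - 40480) = sqrt(238 - 40480) = sqrt(-40242) = I*sqrt(40242) ≈ 200.6*I)
B = 117600 (B = 30*(5*28**2) = 30*(5*784) = 30*3920 = 117600)
1/(K + B) = 1/(I*sqrt(40242) + 117600) = 1/(117600 + I*sqrt(40242))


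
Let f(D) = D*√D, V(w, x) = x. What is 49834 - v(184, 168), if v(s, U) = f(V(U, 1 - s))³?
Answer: 49834 - 1121513121*I*√183 ≈ 49834.0 - 1.5172e+10*I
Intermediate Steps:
f(D) = D^(3/2)
v(s, U) = (1 - s)^(9/2) (v(s, U) = ((1 - s)^(3/2))³ = (1 - s)^(9/2))
49834 - v(184, 168) = 49834 - (1 - 1*184)^(9/2) = 49834 - (1 - 184)^(9/2) = 49834 - (-183)^(9/2) = 49834 - 1121513121*I*√183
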